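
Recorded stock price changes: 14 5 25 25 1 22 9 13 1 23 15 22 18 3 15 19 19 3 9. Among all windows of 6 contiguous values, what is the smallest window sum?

68

14 5 25 25 1 22 → sum 92
5 25 25 1 22 9 → sum 87
25 25 1 22 9 13 → sum 95
25 1 22 9 13 1 → sum 71
1 22 9 13 1 23 → sum 69
22 9 13 1 23 15 → sum 83
9 13 1 23 15 22 → sum 83
13 1 23 15 22 18 → sum 92
1 23 15 22 18 3 → sum 82
23 15 22 18 3 15 → sum 96
15 22 18 3 15 19 → sum 92
22 18 3 15 19 19 → sum 96
18 3 15 19 19 3 → sum 77
3 15 19 19 3 9 → sum 68
Smallest of these is 68.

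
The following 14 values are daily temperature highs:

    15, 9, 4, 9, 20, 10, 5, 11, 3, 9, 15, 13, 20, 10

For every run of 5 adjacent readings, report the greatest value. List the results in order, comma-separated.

20, 20, 20, 20, 20, 11, 15, 15, 20, 20

15 9 4 9 20 → max 20
9 4 9 20 10 → max 20
4 9 20 10 5 → max 20
9 20 10 5 11 → max 20
20 10 5 11 3 → max 20
10 5 11 3 9 → max 11
5 11 3 9 15 → max 15
11 3 9 15 13 → max 15
3 9 15 13 20 → max 20
9 15 13 20 10 → max 20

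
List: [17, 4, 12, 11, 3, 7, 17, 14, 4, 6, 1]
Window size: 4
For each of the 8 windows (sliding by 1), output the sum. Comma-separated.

[17, 4, 12, 11] → sum 44
[4, 12, 11, 3] → sum 30
[12, 11, 3, 7] → sum 33
[11, 3, 7, 17] → sum 38
[3, 7, 17, 14] → sum 41
[7, 17, 14, 4] → sum 42
[17, 14, 4, 6] → sum 41
[14, 4, 6, 1] → sum 25

44, 30, 33, 38, 41, 42, 41, 25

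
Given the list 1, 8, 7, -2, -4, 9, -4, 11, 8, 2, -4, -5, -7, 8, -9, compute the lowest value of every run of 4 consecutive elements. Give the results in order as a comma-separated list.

-2, -4, -4, -4, -4, -4, -4, -4, -5, -7, -7, -9

[1, 8, 7, -2] → min -2
[8, 7, -2, -4] → min -4
[7, -2, -4, 9] → min -4
[-2, -4, 9, -4] → min -4
[-4, 9, -4, 11] → min -4
[9, -4, 11, 8] → min -4
[-4, 11, 8, 2] → min -4
[11, 8, 2, -4] → min -4
[8, 2, -4, -5] → min -5
[2, -4, -5, -7] → min -7
[-4, -5, -7, 8] → min -7
[-5, -7, 8, -9] → min -9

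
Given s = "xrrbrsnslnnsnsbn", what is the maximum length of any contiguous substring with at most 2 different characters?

add x: window [x] (1 distinct), len 1
add r: window [x, r] (2 distinct), len 2
add r: window [x, r, r] (2 distinct), len 3
add b: window [r, r, b] (2 distinct), len 3
add r: window [r, r, b, r] (2 distinct), len 4
add s: window [r, s] (2 distinct), len 2
add n: window [s, n] (2 distinct), len 2
add s: window [s, n, s] (2 distinct), len 3
add l: window [s, l] (2 distinct), len 2
add n: window [l, n] (2 distinct), len 2
add n: window [l, n, n] (2 distinct), len 3
add s: window [n, n, s] (2 distinct), len 3
add n: window [n, n, s, n] (2 distinct), len 4
add s: window [n, n, s, n, s] (2 distinct), len 5
add b: window [s, b] (2 distinct), len 2
add n: window [b, n] (2 distinct), len 2
Longest length with ≤2 distinct: 5.

5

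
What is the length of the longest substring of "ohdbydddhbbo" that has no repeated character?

add o: [o] len 1
add h: [o, h] len 2
add d: [o, h, d] len 3
add b: [o, h, d, b] len 4
add y: [o, h, d, b, y] len 5
add d (repeat d, move left end past it): [b, y, d] len 3
add d (repeat d, move left end past it): [d] len 1
add d (repeat d, move left end past it): [d] len 1
add h: [d, h] len 2
add b: [d, h, b] len 3
add b (repeat b, move left end past it): [b] len 1
add o: [b, o] len 2
Longest all-distinct length: 5.

5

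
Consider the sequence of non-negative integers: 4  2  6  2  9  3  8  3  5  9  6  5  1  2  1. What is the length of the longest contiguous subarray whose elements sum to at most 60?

[4] sum 4 len 1
[4, 2] sum 6 len 2
[4, 2, 6] sum 12 len 3
[4, 2, 6, 2] sum 14 len 4
[4, 2, 6, 2, 9] sum 23 len 5
[4, 2, 6, 2, 9, 3] sum 26 len 6
[4, 2, 6, 2, 9, 3, 8] sum 34 len 7
[4, 2, 6, 2, 9, 3, 8, 3] sum 37 len 8
[4, 2, 6, 2, 9, 3, 8, 3, 5] sum 42 len 9
[4, 2, 6, 2, 9, 3, 8, 3, 5, 9] sum 51 len 10
[4, 2, 6, 2, 9, 3, 8, 3, 5, 9, 6] sum 57 len 11
[2, 6, 2, 9, 3, 8, 3, 5, 9, 6, 5] sum 58 len 11
[2, 6, 2, 9, 3, 8, 3, 5, 9, 6, 5, 1] sum 59 len 12
[6, 2, 9, 3, 8, 3, 5, 9, 6, 5, 1, 2] sum 59 len 12
[6, 2, 9, 3, 8, 3, 5, 9, 6, 5, 1, 2, 1] sum 60 len 13
Longest length seen: 13.

13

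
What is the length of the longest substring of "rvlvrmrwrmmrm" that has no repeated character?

[r] len 1
[r, v] len 2
[r, v, l] len 3
[l, v] len 2
[l, v, r] len 3
[l, v, r, m] len 4
[m, r] len 2
[m, r, w] len 3
[w, r] len 2
[w, r, m] len 3
[m] len 1
[m, r] len 2
[r, m] len 2
Longest all-distinct length: 4.

4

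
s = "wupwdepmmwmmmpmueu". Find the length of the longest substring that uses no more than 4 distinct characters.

[w] 1 distinct, len 1
[w, u] 2 distinct, len 2
[w, u, p] 3 distinct, len 3
[w, u, p, w] 3 distinct, len 4
[w, u, p, w, d] 4 distinct, len 5
[p, w, d, e] 4 distinct, len 4
[p, w, d, e, p] 4 distinct, len 5
[d, e, p, m] 4 distinct, len 4
[d, e, p, m, m] 4 distinct, len 5
[e, p, m, m, w] 4 distinct, len 5
[e, p, m, m, w, m] 4 distinct, len 6
[e, p, m, m, w, m, m] 4 distinct, len 7
[e, p, m, m, w, m, m, m] 4 distinct, len 8
[e, p, m, m, w, m, m, m, p] 4 distinct, len 9
[e, p, m, m, w, m, m, m, p, m] 4 distinct, len 10
[p, m, m, w, m, m, m, p, m, u] 4 distinct, len 10
[m, m, m, p, m, u, e] 4 distinct, len 7
[m, m, m, p, m, u, e, u] 4 distinct, len 8
Longest length with ≤4 distinct: 10.

10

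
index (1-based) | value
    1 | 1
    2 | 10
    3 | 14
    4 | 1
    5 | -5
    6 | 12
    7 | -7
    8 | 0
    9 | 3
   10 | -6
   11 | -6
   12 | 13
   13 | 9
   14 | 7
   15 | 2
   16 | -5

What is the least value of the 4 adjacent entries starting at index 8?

Elements at indices 8..11: 0, 3, -6, -6
min(0, 3, -6, -6) = -6

-6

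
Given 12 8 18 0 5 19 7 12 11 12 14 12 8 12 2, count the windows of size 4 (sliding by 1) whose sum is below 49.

9

(12, 8, 18, 0) → sum 38  < 49 ✓
(8, 18, 0, 5) → sum 31  < 49 ✓
(18, 0, 5, 19) → sum 42  < 49 ✓
(0, 5, 19, 7) → sum 31  < 49 ✓
(5, 19, 7, 12) → sum 43  < 49 ✓
(19, 7, 12, 11) → sum 49
(7, 12, 11, 12) → sum 42  < 49 ✓
(12, 11, 12, 14) → sum 49
(11, 12, 14, 12) → sum 49
(12, 14, 12, 8) → sum 46  < 49 ✓
(14, 12, 8, 12) → sum 46  < 49 ✓
(12, 8, 12, 2) → sum 34  < 49 ✓
9 windows satisfy the condition.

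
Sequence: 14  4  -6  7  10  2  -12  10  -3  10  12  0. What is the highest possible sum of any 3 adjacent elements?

22

[14, 4, -6] → sum 12
[4, -6, 7] → sum 5
[-6, 7, 10] → sum 11
[7, 10, 2] → sum 19
[10, 2, -12] → sum 0
[2, -12, 10] → sum 0
[-12, 10, -3] → sum -5
[10, -3, 10] → sum 17
[-3, 10, 12] → sum 19
[10, 12, 0] → sum 22
Highest of these is 22.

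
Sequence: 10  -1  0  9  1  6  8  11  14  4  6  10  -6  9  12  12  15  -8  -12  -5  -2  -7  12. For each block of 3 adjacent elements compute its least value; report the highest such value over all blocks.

(10, -1, 0) → min -1
(-1, 0, 9) → min -1
(0, 9, 1) → min 0
(9, 1, 6) → min 1
(1, 6, 8) → min 1
(6, 8, 11) → min 6
(8, 11, 14) → min 8
(11, 14, 4) → min 4
(14, 4, 6) → min 4
(4, 6, 10) → min 4
(6, 10, -6) → min -6
(10, -6, 9) → min -6
(-6, 9, 12) → min -6
(9, 12, 12) → min 9
(12, 12, 15) → min 12
(12, 15, -8) → min -8
(15, -8, -12) → min -12
(-8, -12, -5) → min -12
(-12, -5, -2) → min -12
(-5, -2, -7) → min -7
(-2, -7, 12) → min -7
Highest of these is 12.

12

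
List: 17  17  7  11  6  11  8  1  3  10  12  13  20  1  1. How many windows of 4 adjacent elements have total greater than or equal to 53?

1

17 17 7 11 → sum 52
17 7 11 6 → sum 41
7 11 6 11 → sum 35
11 6 11 8 → sum 36
6 11 8 1 → sum 26
11 8 1 3 → sum 23
8 1 3 10 → sum 22
1 3 10 12 → sum 26
3 10 12 13 → sum 38
10 12 13 20 → sum 55  ≥ 53 ✓
12 13 20 1 → sum 46
13 20 1 1 → sum 35
1 window satisfy the condition.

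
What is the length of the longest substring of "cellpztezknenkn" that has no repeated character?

5

add c: [c] len 1
add e: [c, e] len 2
add l: [c, e, l] len 3
add l (repeat l, move left end past it): [l] len 1
add p: [l, p] len 2
add z: [l, p, z] len 3
add t: [l, p, z, t] len 4
add e: [l, p, z, t, e] len 5
add z (repeat z, move left end past it): [t, e, z] len 3
add k: [t, e, z, k] len 4
add n: [t, e, z, k, n] len 5
add e (repeat e, move left end past it): [z, k, n, e] len 4
add n (repeat n, move left end past it): [e, n] len 2
add k: [e, n, k] len 3
add n (repeat n, move left end past it): [k, n] len 2
Longest all-distinct length: 5.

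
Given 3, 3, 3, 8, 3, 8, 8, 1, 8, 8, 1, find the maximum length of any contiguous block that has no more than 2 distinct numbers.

Extend right; when distinct count exceeds 2, shrink from the left:
add 3: window [3] (1 distinct), len 1
add 3: window [3, 3] (1 distinct), len 2
add 3: window [3, 3, 3] (1 distinct), len 3
add 8: window [3, 3, 3, 8] (2 distinct), len 4
add 3: window [3, 3, 3, 8, 3] (2 distinct), len 5
add 8: window [3, 3, 3, 8, 3, 8] (2 distinct), len 6
add 8: window [3, 3, 3, 8, 3, 8, 8] (2 distinct), len 7
add 1: window [8, 8, 1] (2 distinct), len 3
add 8: window [8, 8, 1, 8] (2 distinct), len 4
add 8: window [8, 8, 1, 8, 8] (2 distinct), len 5
add 1: window [8, 8, 1, 8, 8, 1] (2 distinct), len 6
Longest length with ≤2 distinct: 7.

7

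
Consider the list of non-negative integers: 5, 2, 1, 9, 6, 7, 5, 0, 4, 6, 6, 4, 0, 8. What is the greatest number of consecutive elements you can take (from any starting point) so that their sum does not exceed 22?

add 5: [5] sum 5, len 1
add 2: [5, 2] sum 7, len 2
add 1: [5, 2, 1] sum 8, len 3
add 9: [5, 2, 1, 9] sum 17, len 4
add 6: [2, 1, 9, 6] sum 18, len 4
add 7: [9, 6, 7] sum 22, len 3
add 5: [6, 7, 5] sum 18, len 3
add 0: [6, 7, 5, 0] sum 18, len 4
add 4: [6, 7, 5, 0, 4] sum 22, len 5
add 6: [7, 5, 0, 4, 6] sum 22, len 5
add 6: [5, 0, 4, 6, 6] sum 21, len 5
add 4: [0, 4, 6, 6, 4] sum 20, len 5
add 0: [0, 4, 6, 6, 4, 0] sum 20, len 6
add 8: [6, 4, 0, 8] sum 18, len 4
Longest length seen: 6.

6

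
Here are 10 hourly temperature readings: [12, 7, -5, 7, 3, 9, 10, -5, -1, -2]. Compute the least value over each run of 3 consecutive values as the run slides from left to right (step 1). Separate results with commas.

-5, -5, -5, 3, 3, -5, -5, -5

(12, 7, -5) → min -5
(7, -5, 7) → min -5
(-5, 7, 3) → min -5
(7, 3, 9) → min 3
(3, 9, 10) → min 3
(9, 10, -5) → min -5
(10, -5, -1) → min -5
(-5, -1, -2) → min -5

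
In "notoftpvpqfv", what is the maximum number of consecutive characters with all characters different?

[n] len 1
[n, o] len 2
[n, o, t] len 3
[t, o] len 2
[t, o, f] len 3
[o, f, t] len 3
[o, f, t, p] len 4
[o, f, t, p, v] len 5
[v, p] len 2
[v, p, q] len 3
[v, p, q, f] len 4
[p, q, f, v] len 4
Longest all-distinct length: 5.

5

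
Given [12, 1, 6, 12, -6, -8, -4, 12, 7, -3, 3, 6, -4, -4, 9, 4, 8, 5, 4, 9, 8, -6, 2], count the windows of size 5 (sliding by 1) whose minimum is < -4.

8

[12, 1, 6, 12, -6] → min -6  < -4 ✓
[1, 6, 12, -6, -8] → min -8  < -4 ✓
[6, 12, -6, -8, -4] → min -8  < -4 ✓
[12, -6, -8, -4, 12] → min -8  < -4 ✓
[-6, -8, -4, 12, 7] → min -8  < -4 ✓
[-8, -4, 12, 7, -3] → min -8  < -4 ✓
[-4, 12, 7, -3, 3] → min -4
[12, 7, -3, 3, 6] → min -3
[7, -3, 3, 6, -4] → min -4
[-3, 3, 6, -4, -4] → min -4
[3, 6, -4, -4, 9] → min -4
[6, -4, -4, 9, 4] → min -4
[-4, -4, 9, 4, 8] → min -4
[-4, 9, 4, 8, 5] → min -4
[9, 4, 8, 5, 4] → min 4
[4, 8, 5, 4, 9] → min 4
[8, 5, 4, 9, 8] → min 4
[5, 4, 9, 8, -6] → min -6  < -4 ✓
[4, 9, 8, -6, 2] → min -6  < -4 ✓
8 windows satisfy the condition.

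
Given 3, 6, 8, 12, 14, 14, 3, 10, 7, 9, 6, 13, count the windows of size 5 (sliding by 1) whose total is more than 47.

(3, 6, 8, 12, 14) → sum 43
(6, 8, 12, 14, 14) → sum 54  > 47 ✓
(8, 12, 14, 14, 3) → sum 51  > 47 ✓
(12, 14, 14, 3, 10) → sum 53  > 47 ✓
(14, 14, 3, 10, 7) → sum 48  > 47 ✓
(14, 3, 10, 7, 9) → sum 43
(3, 10, 7, 9, 6) → sum 35
(10, 7, 9, 6, 13) → sum 45
4 windows satisfy the condition.

4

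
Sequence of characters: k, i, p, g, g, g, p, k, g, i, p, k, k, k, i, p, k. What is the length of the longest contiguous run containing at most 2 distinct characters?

5

[k] 1 distinct, len 1
[k, i] 2 distinct, len 2
[i, p] 2 distinct, len 2
[p, g] 2 distinct, len 2
[p, g, g] 2 distinct, len 3
[p, g, g, g] 2 distinct, len 4
[p, g, g, g, p] 2 distinct, len 5
[p, k] 2 distinct, len 2
[k, g] 2 distinct, len 2
[g, i] 2 distinct, len 2
[i, p] 2 distinct, len 2
[p, k] 2 distinct, len 2
[p, k, k] 2 distinct, len 3
[p, k, k, k] 2 distinct, len 4
[k, k, k, i] 2 distinct, len 4
[i, p] 2 distinct, len 2
[p, k] 2 distinct, len 2
Longest length with ≤2 distinct: 5.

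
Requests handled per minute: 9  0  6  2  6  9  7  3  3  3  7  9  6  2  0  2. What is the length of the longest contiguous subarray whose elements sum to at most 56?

add 9: [9] sum 9, len 1
add 0: [9, 0] sum 9, len 2
add 6: [9, 0, 6] sum 15, len 3
add 2: [9, 0, 6, 2] sum 17, len 4
add 6: [9, 0, 6, 2, 6] sum 23, len 5
add 9: [9, 0, 6, 2, 6, 9] sum 32, len 6
add 7: [9, 0, 6, 2, 6, 9, 7] sum 39, len 7
add 3: [9, 0, 6, 2, 6, 9, 7, 3] sum 42, len 8
add 3: [9, 0, 6, 2, 6, 9, 7, 3, 3] sum 45, len 9
add 3: [9, 0, 6, 2, 6, 9, 7, 3, 3, 3] sum 48, len 10
add 7: [9, 0, 6, 2, 6, 9, 7, 3, 3, 3, 7] sum 55, len 11
add 9: [0, 6, 2, 6, 9, 7, 3, 3, 3, 7, 9] sum 55, len 11
add 6: [2, 6, 9, 7, 3, 3, 3, 7, 9, 6] sum 55, len 10
add 2: [6, 9, 7, 3, 3, 3, 7, 9, 6, 2] sum 55, len 10
add 0: [6, 9, 7, 3, 3, 3, 7, 9, 6, 2, 0] sum 55, len 11
add 2: [9, 7, 3, 3, 3, 7, 9, 6, 2, 0, 2] sum 51, len 11
Longest length seen: 11.

11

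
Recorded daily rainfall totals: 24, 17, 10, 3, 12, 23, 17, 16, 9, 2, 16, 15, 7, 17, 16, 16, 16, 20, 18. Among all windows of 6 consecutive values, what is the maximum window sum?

(24, 17, 10, 3, 12, 23) → sum 89
(17, 10, 3, 12, 23, 17) → sum 82
(10, 3, 12, 23, 17, 16) → sum 81
(3, 12, 23, 17, 16, 9) → sum 80
(12, 23, 17, 16, 9, 2) → sum 79
(23, 17, 16, 9, 2, 16) → sum 83
(17, 16, 9, 2, 16, 15) → sum 75
(16, 9, 2, 16, 15, 7) → sum 65
(9, 2, 16, 15, 7, 17) → sum 66
(2, 16, 15, 7, 17, 16) → sum 73
(16, 15, 7, 17, 16, 16) → sum 87
(15, 7, 17, 16, 16, 16) → sum 87
(7, 17, 16, 16, 16, 20) → sum 92
(17, 16, 16, 16, 20, 18) → sum 103
Maximum of these is 103.

103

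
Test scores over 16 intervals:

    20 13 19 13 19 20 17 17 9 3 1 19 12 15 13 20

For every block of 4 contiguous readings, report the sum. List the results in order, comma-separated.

65, 64, 71, 69, 73, 63, 46, 30, 32, 35, 47, 59, 60

(20, 13, 19, 13) → sum 65
(13, 19, 13, 19) → sum 64
(19, 13, 19, 20) → sum 71
(13, 19, 20, 17) → sum 69
(19, 20, 17, 17) → sum 73
(20, 17, 17, 9) → sum 63
(17, 17, 9, 3) → sum 46
(17, 9, 3, 1) → sum 30
(9, 3, 1, 19) → sum 32
(3, 1, 19, 12) → sum 35
(1, 19, 12, 15) → sum 47
(19, 12, 15, 13) → sum 59
(12, 15, 13, 20) → sum 60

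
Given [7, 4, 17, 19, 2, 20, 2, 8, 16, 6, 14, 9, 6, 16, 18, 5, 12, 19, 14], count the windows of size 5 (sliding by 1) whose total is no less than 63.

[7, 4, 17, 19, 2] → sum 49
[4, 17, 19, 2, 20] → sum 62
[17, 19, 2, 20, 2] → sum 60
[19, 2, 20, 2, 8] → sum 51
[2, 20, 2, 8, 16] → sum 48
[20, 2, 8, 16, 6] → sum 52
[2, 8, 16, 6, 14] → sum 46
[8, 16, 6, 14, 9] → sum 53
[16, 6, 14, 9, 6] → sum 51
[6, 14, 9, 6, 16] → sum 51
[14, 9, 6, 16, 18] → sum 63  ≥ 63 ✓
[9, 6, 16, 18, 5] → sum 54
[6, 16, 18, 5, 12] → sum 57
[16, 18, 5, 12, 19] → sum 70  ≥ 63 ✓
[18, 5, 12, 19, 14] → sum 68  ≥ 63 ✓
3 windows satisfy the condition.

3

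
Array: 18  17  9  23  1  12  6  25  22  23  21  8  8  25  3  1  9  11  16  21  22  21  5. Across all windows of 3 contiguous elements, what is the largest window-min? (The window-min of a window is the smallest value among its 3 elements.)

Each size-3 window and its min:
(18, 17, 9) → min 9
(17, 9, 23) → min 9
(9, 23, 1) → min 1
(23, 1, 12) → min 1
(1, 12, 6) → min 1
(12, 6, 25) → min 6
(6, 25, 22) → min 6
(25, 22, 23) → min 22
(22, 23, 21) → min 21
(23, 21, 8) → min 8
(21, 8, 8) → min 8
(8, 8, 25) → min 8
(8, 25, 3) → min 3
(25, 3, 1) → min 1
(3, 1, 9) → min 1
(1, 9, 11) → min 1
(9, 11, 16) → min 9
(11, 16, 21) → min 11
(16, 21, 22) → min 16
(21, 22, 21) → min 21
(22, 21, 5) → min 5
Largest of these is 22.

22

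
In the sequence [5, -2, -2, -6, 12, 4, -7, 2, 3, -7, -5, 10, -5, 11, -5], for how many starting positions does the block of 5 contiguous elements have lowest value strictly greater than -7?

5 -2 -2 -6 12 → min -6  > -7 ✓
-2 -2 -6 12 4 → min -6  > -7 ✓
-2 -6 12 4 -7 → min -7
-6 12 4 -7 2 → min -7
12 4 -7 2 3 → min -7
4 -7 2 3 -7 → min -7
-7 2 3 -7 -5 → min -7
2 3 -7 -5 10 → min -7
3 -7 -5 10 -5 → min -7
-7 -5 10 -5 11 → min -7
-5 10 -5 11 -5 → min -5  > -7 ✓
3 windows satisfy the condition.

3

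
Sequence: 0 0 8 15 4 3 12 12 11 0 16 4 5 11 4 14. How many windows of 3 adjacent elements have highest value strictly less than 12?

3

[0, 0, 8] → max 8  < 12 ✓
[0, 8, 15] → max 15
[8, 15, 4] → max 15
[15, 4, 3] → max 15
[4, 3, 12] → max 12
[3, 12, 12] → max 12
[12, 12, 11] → max 12
[12, 11, 0] → max 12
[11, 0, 16] → max 16
[0, 16, 4] → max 16
[16, 4, 5] → max 16
[4, 5, 11] → max 11  < 12 ✓
[5, 11, 4] → max 11  < 12 ✓
[11, 4, 14] → max 14
3 windows satisfy the condition.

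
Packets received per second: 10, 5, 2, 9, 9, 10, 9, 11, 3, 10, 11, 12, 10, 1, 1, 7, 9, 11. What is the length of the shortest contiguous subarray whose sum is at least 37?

add 10: running sum 10 < 37
add 5: running sum 15 < 37
add 2: running sum 17 < 37
add 9: running sum 26 < 37
add 9: running sum 35 < 37
end 5: [10, 5, 2, 9, 9, 10] sum 45, len 6
end 6: [9, 9, 10, 9] sum 37, len 4
end 7: [9, 10, 9, 11] sum 39, len 4
end 8: [9, 10, 9, 11, 3] sum 42, len 5
end 9: [10, 9, 11, 3, 10] sum 43, len 5
end 10: [9, 11, 3, 10, 11] sum 44, len 5
end 11: [11, 3, 10, 11, 12] sum 47, len 5
end 12: [10, 11, 12, 10] sum 43, len 4
end 13: [10, 11, 12, 10, 1] sum 44, len 5
end 14: [10, 11, 12, 10, 1, 1] sum 45, len 6
end 15: [11, 12, 10, 1, 1, 7] sum 42, len 6
end 16: [12, 10, 1, 1, 7, 9] sum 40, len 6
end 17: [10, 1, 1, 7, 9, 11] sum 39, len 6
Shortest qualifying length: 4.

4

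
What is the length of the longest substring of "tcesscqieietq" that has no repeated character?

5

[t] len 1
[t, c] len 2
[t, c, e] len 3
[t, c, e, s] len 4
[s] len 1
[s, c] len 2
[s, c, q] len 3
[s, c, q, i] len 4
[s, c, q, i, e] len 5
[e, i] len 2
[i, e] len 2
[i, e, t] len 3
[i, e, t, q] len 4
Longest all-distinct length: 5.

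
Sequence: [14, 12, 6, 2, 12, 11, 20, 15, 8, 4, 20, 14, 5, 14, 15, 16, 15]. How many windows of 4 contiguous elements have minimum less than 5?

8

[14, 12, 6, 2] → min 2  < 5 ✓
[12, 6, 2, 12] → min 2  < 5 ✓
[6, 2, 12, 11] → min 2  < 5 ✓
[2, 12, 11, 20] → min 2  < 5 ✓
[12, 11, 20, 15] → min 11
[11, 20, 15, 8] → min 8
[20, 15, 8, 4] → min 4  < 5 ✓
[15, 8, 4, 20] → min 4  < 5 ✓
[8, 4, 20, 14] → min 4  < 5 ✓
[4, 20, 14, 5] → min 4  < 5 ✓
[20, 14, 5, 14] → min 5
[14, 5, 14, 15] → min 5
[5, 14, 15, 16] → min 5
[14, 15, 16, 15] → min 14
8 windows satisfy the condition.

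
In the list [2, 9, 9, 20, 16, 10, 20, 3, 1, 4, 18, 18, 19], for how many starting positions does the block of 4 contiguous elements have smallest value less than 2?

4

[2, 9, 9, 20] → min 2
[9, 9, 20, 16] → min 9
[9, 20, 16, 10] → min 9
[20, 16, 10, 20] → min 10
[16, 10, 20, 3] → min 3
[10, 20, 3, 1] → min 1  < 2 ✓
[20, 3, 1, 4] → min 1  < 2 ✓
[3, 1, 4, 18] → min 1  < 2 ✓
[1, 4, 18, 18] → min 1  < 2 ✓
[4, 18, 18, 19] → min 4
4 windows satisfy the condition.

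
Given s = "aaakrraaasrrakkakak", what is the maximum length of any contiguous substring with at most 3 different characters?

9

add a: window [a] (1 distinct), len 1
add a: window [a, a] (1 distinct), len 2
add a: window [a, a, a] (1 distinct), len 3
add k: window [a, a, a, k] (2 distinct), len 4
add r: window [a, a, a, k, r] (3 distinct), len 5
add r: window [a, a, a, k, r, r] (3 distinct), len 6
add a: window [a, a, a, k, r, r, a] (3 distinct), len 7
add a: window [a, a, a, k, r, r, a, a] (3 distinct), len 8
add a: window [a, a, a, k, r, r, a, a, a] (3 distinct), len 9
add s: window [r, r, a, a, a, s] (3 distinct), len 6
add r: window [r, r, a, a, a, s, r] (3 distinct), len 7
add r: window [r, r, a, a, a, s, r, r] (3 distinct), len 8
add a: window [r, r, a, a, a, s, r, r, a] (3 distinct), len 9
add k: window [r, r, a, k] (3 distinct), len 4
add k: window [r, r, a, k, k] (3 distinct), len 5
add a: window [r, r, a, k, k, a] (3 distinct), len 6
add k: window [r, r, a, k, k, a, k] (3 distinct), len 7
add a: window [r, r, a, k, k, a, k, a] (3 distinct), len 8
add k: window [r, r, a, k, k, a, k, a, k] (3 distinct), len 9
Longest length with ≤3 distinct: 9.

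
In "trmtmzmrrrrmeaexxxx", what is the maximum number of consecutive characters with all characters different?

[t] len 1
[t, r] len 2
[t, r, m] len 3
[r, m, t] len 3
[t, m] len 2
[t, m, z] len 3
[z, m] len 2
[z, m, r] len 3
[r] len 1
[r] len 1
[r] len 1
[r, m] len 2
[r, m, e] len 3
[r, m, e, a] len 4
[a, e] len 2
[a, e, x] len 3
[x] len 1
[x] len 1
[x] len 1
Longest all-distinct length: 4.

4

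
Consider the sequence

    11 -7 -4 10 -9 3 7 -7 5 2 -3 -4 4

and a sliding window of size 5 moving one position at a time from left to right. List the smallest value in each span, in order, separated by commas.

-9, -9, -9, -9, -9, -7, -7, -7, -4

Sliding a size-5 window across the 13 values:
11 -7 -4 10 -9 → min -9
-7 -4 10 -9 3 → min -9
-4 10 -9 3 7 → min -9
10 -9 3 7 -7 → min -9
-9 3 7 -7 5 → min -9
3 7 -7 5 2 → min -7
7 -7 5 2 -3 → min -7
-7 5 2 -3 -4 → min -7
5 2 -3 -4 4 → min -4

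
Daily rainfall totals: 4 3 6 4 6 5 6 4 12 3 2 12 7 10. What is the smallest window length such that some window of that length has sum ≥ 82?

Extend right; whenever the sum reaches 82, record the length and shrink from the left:
add 4: running sum 4 < 82
add 3: running sum 7 < 82
add 6: running sum 13 < 82
add 4: running sum 17 < 82
add 6: running sum 23 < 82
add 5: running sum 28 < 82
add 6: running sum 34 < 82
add 4: running sum 38 < 82
add 12: running sum 50 < 82
add 3: running sum 53 < 82
add 2: running sum 55 < 82
add 12: running sum 67 < 82
add 7: running sum 74 < 82
add 10: shortest ending here [4, 3, 6, 4, 6, 5, 6, 4, 12, 3, 2, 12, 7, 10] sum 84, len 14
Shortest qualifying length: 14.

14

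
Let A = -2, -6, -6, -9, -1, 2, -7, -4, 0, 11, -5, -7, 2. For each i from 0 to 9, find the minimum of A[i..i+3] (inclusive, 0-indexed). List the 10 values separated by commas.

-9, -9, -9, -9, -7, -7, -7, -5, -7, -7

-2 -6 -6 -9 → min -9
-6 -6 -9 -1 → min -9
-6 -9 -1 2 → min -9
-9 -1 2 -7 → min -9
-1 2 -7 -4 → min -7
2 -7 -4 0 → min -7
-7 -4 0 11 → min -7
-4 0 11 -5 → min -5
0 11 -5 -7 → min -7
11 -5 -7 2 → min -7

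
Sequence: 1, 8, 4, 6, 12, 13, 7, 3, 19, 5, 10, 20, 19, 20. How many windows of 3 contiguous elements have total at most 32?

8

(1, 8, 4) → sum 13  ≤ 32 ✓
(8, 4, 6) → sum 18  ≤ 32 ✓
(4, 6, 12) → sum 22  ≤ 32 ✓
(6, 12, 13) → sum 31  ≤ 32 ✓
(12, 13, 7) → sum 32  ≤ 32 ✓
(13, 7, 3) → sum 23  ≤ 32 ✓
(7, 3, 19) → sum 29  ≤ 32 ✓
(3, 19, 5) → sum 27  ≤ 32 ✓
(19, 5, 10) → sum 34
(5, 10, 20) → sum 35
(10, 20, 19) → sum 49
(20, 19, 20) → sum 59
8 windows satisfy the condition.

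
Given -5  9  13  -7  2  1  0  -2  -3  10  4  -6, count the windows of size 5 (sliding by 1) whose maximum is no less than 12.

3

[-5, 9, 13, -7, 2] → max 13  ≥ 12 ✓
[9, 13, -7, 2, 1] → max 13  ≥ 12 ✓
[13, -7, 2, 1, 0] → max 13  ≥ 12 ✓
[-7, 2, 1, 0, -2] → max 2
[2, 1, 0, -2, -3] → max 2
[1, 0, -2, -3, 10] → max 10
[0, -2, -3, 10, 4] → max 10
[-2, -3, 10, 4, -6] → max 10
3 windows satisfy the condition.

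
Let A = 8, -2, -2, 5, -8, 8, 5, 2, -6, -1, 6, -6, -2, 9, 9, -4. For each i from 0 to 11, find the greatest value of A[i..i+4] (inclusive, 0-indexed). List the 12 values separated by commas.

Sliding a size-5 window across the 16 values:
8 -2 -2 5 -8 → max 8
-2 -2 5 -8 8 → max 8
-2 5 -8 8 5 → max 8
5 -8 8 5 2 → max 8
-8 8 5 2 -6 → max 8
8 5 2 -6 -1 → max 8
5 2 -6 -1 6 → max 6
2 -6 -1 6 -6 → max 6
-6 -1 6 -6 -2 → max 6
-1 6 -6 -2 9 → max 9
6 -6 -2 9 9 → max 9
-6 -2 9 9 -4 → max 9

8, 8, 8, 8, 8, 8, 6, 6, 6, 9, 9, 9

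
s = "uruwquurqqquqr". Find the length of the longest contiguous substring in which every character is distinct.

4

[u] len 1
[u, r] len 2
[r, u] len 2
[r, u, w] len 3
[r, u, w, q] len 4
[w, q, u] len 3
[u] len 1
[u, r] len 2
[u, r, q] len 3
[q] len 1
[q] len 1
[q, u] len 2
[u, q] len 2
[u, q, r] len 3
Longest all-distinct length: 4.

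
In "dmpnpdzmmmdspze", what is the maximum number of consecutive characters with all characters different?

add d: [d] len 1
add m: [d, m] len 2
add p: [d, m, p] len 3
add n: [d, m, p, n] len 4
add p (repeat p, move left end past it): [n, p] len 2
add d: [n, p, d] len 3
add z: [n, p, d, z] len 4
add m: [n, p, d, z, m] len 5
add m (repeat m, move left end past it): [m] len 1
add m (repeat m, move left end past it): [m] len 1
add d: [m, d] len 2
add s: [m, d, s] len 3
add p: [m, d, s, p] len 4
add z: [m, d, s, p, z] len 5
add e: [m, d, s, p, z, e] len 6
Longest all-distinct length: 6.

6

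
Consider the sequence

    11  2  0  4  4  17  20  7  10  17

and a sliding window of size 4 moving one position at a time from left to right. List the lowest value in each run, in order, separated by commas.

0, 0, 0, 4, 4, 7, 7

11 2 0 4 → min 0
2 0 4 4 → min 0
0 4 4 17 → min 0
4 4 17 20 → min 4
4 17 20 7 → min 4
17 20 7 10 → min 7
20 7 10 17 → min 7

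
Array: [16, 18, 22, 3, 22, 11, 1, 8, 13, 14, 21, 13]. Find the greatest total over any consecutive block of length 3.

Window sums for each of the 10 positions:
16 18 22 → sum 56
18 22 3 → sum 43
22 3 22 → sum 47
3 22 11 → sum 36
22 11 1 → sum 34
11 1 8 → sum 20
1 8 13 → sum 22
8 13 14 → sum 35
13 14 21 → sum 48
14 21 13 → sum 48
Greatest of these is 56.

56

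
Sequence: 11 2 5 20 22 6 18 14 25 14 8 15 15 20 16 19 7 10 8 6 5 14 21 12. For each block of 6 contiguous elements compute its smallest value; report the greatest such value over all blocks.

8

Each size-6 window and its min:
11 2 5 20 22 6 → min 2
2 5 20 22 6 18 → min 2
5 20 22 6 18 14 → min 5
20 22 6 18 14 25 → min 6
22 6 18 14 25 14 → min 6
6 18 14 25 14 8 → min 6
18 14 25 14 8 15 → min 8
14 25 14 8 15 15 → min 8
25 14 8 15 15 20 → min 8
14 8 15 15 20 16 → min 8
8 15 15 20 16 19 → min 8
15 15 20 16 19 7 → min 7
15 20 16 19 7 10 → min 7
20 16 19 7 10 8 → min 7
16 19 7 10 8 6 → min 6
19 7 10 8 6 5 → min 5
7 10 8 6 5 14 → min 5
10 8 6 5 14 21 → min 5
8 6 5 14 21 12 → min 5
Greatest of these is 8.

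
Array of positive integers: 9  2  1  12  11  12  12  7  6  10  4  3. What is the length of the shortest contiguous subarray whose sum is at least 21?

add 9: running sum 9 < 21
add 2: running sum 11 < 21
add 1: running sum 12 < 21
add 12: shortest ending here [9, 2, 1, 12] sum 24, len 4
add 11: shortest ending here [12, 11] sum 23, len 2
add 12: shortest ending here [11, 12] sum 23, len 2
add 12: shortest ending here [12, 12] sum 24, len 2
add 7: shortest ending here [12, 12, 7] sum 31, len 3
add 6: shortest ending here [12, 7, 6] sum 25, len 3
add 10: shortest ending here [7, 6, 10] sum 23, len 3
add 4: shortest ending here [7, 6, 10, 4] sum 27, len 4
add 3: shortest ending here [6, 10, 4, 3] sum 23, len 4
Shortest qualifying length: 2.

2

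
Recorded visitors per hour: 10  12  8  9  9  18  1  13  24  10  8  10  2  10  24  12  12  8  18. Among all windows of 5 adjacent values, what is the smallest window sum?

40

Window sums for each of the 15 positions:
[10, 12, 8, 9, 9] → sum 48
[12, 8, 9, 9, 18] → sum 56
[8, 9, 9, 18, 1] → sum 45
[9, 9, 18, 1, 13] → sum 50
[9, 18, 1, 13, 24] → sum 65
[18, 1, 13, 24, 10] → sum 66
[1, 13, 24, 10, 8] → sum 56
[13, 24, 10, 8, 10] → sum 65
[24, 10, 8, 10, 2] → sum 54
[10, 8, 10, 2, 10] → sum 40
[8, 10, 2, 10, 24] → sum 54
[10, 2, 10, 24, 12] → sum 58
[2, 10, 24, 12, 12] → sum 60
[10, 24, 12, 12, 8] → sum 66
[24, 12, 12, 8, 18] → sum 74
Smallest of these is 40.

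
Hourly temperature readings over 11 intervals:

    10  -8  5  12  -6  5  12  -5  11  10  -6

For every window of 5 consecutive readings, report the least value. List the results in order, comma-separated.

-8, -8, -6, -6, -6, -5, -6

[10, -8, 5, 12, -6] → min -8
[-8, 5, 12, -6, 5] → min -8
[5, 12, -6, 5, 12] → min -6
[12, -6, 5, 12, -5] → min -6
[-6, 5, 12, -5, 11] → min -6
[5, 12, -5, 11, 10] → min -5
[12, -5, 11, 10, -6] → min -6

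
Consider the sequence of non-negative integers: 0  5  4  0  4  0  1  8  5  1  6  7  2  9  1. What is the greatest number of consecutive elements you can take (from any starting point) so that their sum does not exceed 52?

14

Extend to the right; shrink from the left whenever the sum exceeds 52:
→ 0: sum 0, len 1
→ 5: sum 5, len 2
→ 4: sum 9, len 3
→ 0: sum 9, len 4
→ 4: sum 13, len 5
→ 0: sum 13, len 6
→ 1: sum 14, len 7
→ 8: sum 22, len 8
→ 5: sum 27, len 9
→ 1: sum 28, len 10
→ 6: sum 34, len 11
→ 7: sum 41, len 12
→ 2: sum 43, len 13
→ 9: sum 52, len 14
→ 1 (dropped 0, 5): sum 48, len 13
Longest length seen: 14.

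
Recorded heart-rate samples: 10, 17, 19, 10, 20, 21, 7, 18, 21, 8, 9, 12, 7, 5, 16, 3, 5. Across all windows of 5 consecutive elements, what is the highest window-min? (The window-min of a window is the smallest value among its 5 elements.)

Each size-5 window and its min:
[10, 17, 19, 10, 20] → min 10
[17, 19, 10, 20, 21] → min 10
[19, 10, 20, 21, 7] → min 7
[10, 20, 21, 7, 18] → min 7
[20, 21, 7, 18, 21] → min 7
[21, 7, 18, 21, 8] → min 7
[7, 18, 21, 8, 9] → min 7
[18, 21, 8, 9, 12] → min 8
[21, 8, 9, 12, 7] → min 7
[8, 9, 12, 7, 5] → min 5
[9, 12, 7, 5, 16] → min 5
[12, 7, 5, 16, 3] → min 3
[7, 5, 16, 3, 5] → min 3
Highest of these is 10.

10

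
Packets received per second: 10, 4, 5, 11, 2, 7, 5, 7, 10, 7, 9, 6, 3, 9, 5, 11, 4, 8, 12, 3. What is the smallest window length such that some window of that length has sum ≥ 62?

9

add 10: running sum 10 < 62
add 4: running sum 14 < 62
add 5: running sum 19 < 62
add 11: running sum 30 < 62
add 2: running sum 32 < 62
add 7: running sum 39 < 62
add 5: running sum 44 < 62
add 7: running sum 51 < 62
add 10: running sum 61 < 62
end 9: [10, 4, 5, 11, 2, 7, 5, 7, 10, 7] sum 68, len 10
end 10: [5, 11, 2, 7, 5, 7, 10, 7, 9] sum 63, len 9
end 11: [11, 2, 7, 5, 7, 10, 7, 9, 6] sum 64, len 9
end 12: [11, 2, 7, 5, 7, 10, 7, 9, 6, 3] sum 67, len 10
end 13: [7, 5, 7, 10, 7, 9, 6, 3, 9] sum 63, len 9
end 14: [7, 5, 7, 10, 7, 9, 6, 3, 9, 5] sum 68, len 10
end 15: [7, 10, 7, 9, 6, 3, 9, 5, 11] sum 67, len 9
end 16: [10, 7, 9, 6, 3, 9, 5, 11, 4] sum 64, len 9
end 17: [7, 9, 6, 3, 9, 5, 11, 4, 8] sum 62, len 9
end 18: [9, 6, 3, 9, 5, 11, 4, 8, 12] sum 67, len 9
end 19: [9, 6, 3, 9, 5, 11, 4, 8, 12, 3] sum 70, len 10
Shortest qualifying length: 9.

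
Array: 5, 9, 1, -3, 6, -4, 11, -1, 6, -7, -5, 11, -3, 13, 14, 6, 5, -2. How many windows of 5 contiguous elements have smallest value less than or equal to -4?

(5, 9, 1, -3, 6) → min -3
(9, 1, -3, 6, -4) → min -4  ≤ -4 ✓
(1, -3, 6, -4, 11) → min -4  ≤ -4 ✓
(-3, 6, -4, 11, -1) → min -4  ≤ -4 ✓
(6, -4, 11, -1, 6) → min -4  ≤ -4 ✓
(-4, 11, -1, 6, -7) → min -7  ≤ -4 ✓
(11, -1, 6, -7, -5) → min -7  ≤ -4 ✓
(-1, 6, -7, -5, 11) → min -7  ≤ -4 ✓
(6, -7, -5, 11, -3) → min -7  ≤ -4 ✓
(-7, -5, 11, -3, 13) → min -7  ≤ -4 ✓
(-5, 11, -3, 13, 14) → min -5  ≤ -4 ✓
(11, -3, 13, 14, 6) → min -3
(-3, 13, 14, 6, 5) → min -3
(13, 14, 6, 5, -2) → min -2
10 windows satisfy the condition.

10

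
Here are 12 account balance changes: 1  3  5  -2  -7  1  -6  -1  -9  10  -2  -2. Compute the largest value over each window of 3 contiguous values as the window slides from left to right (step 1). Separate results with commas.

5, 5, 5, 1, 1, 1, -1, 10, 10, 10

[1, 3, 5] → max 5
[3, 5, -2] → max 5
[5, -2, -7] → max 5
[-2, -7, 1] → max 1
[-7, 1, -6] → max 1
[1, -6, -1] → max 1
[-6, -1, -9] → max -1
[-1, -9, 10] → max 10
[-9, 10, -2] → max 10
[10, -2, -2] → max 10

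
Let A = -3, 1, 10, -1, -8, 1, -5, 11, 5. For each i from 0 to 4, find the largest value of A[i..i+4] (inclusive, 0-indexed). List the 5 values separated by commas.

-3 1 10 -1 -8 → max 10
1 10 -1 -8 1 → max 10
10 -1 -8 1 -5 → max 10
-1 -8 1 -5 11 → max 11
-8 1 -5 11 5 → max 11

10, 10, 10, 11, 11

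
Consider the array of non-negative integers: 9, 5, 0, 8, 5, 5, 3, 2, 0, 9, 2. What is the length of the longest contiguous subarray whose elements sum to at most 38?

9

Extend to the right; shrink from the left whenever the sum exceeds 38:
add 9: [9] sum 9, len 1
add 5: [9, 5] sum 14, len 2
add 0: [9, 5, 0] sum 14, len 3
add 8: [9, 5, 0, 8] sum 22, len 4
add 5: [9, 5, 0, 8, 5] sum 27, len 5
add 5: [9, 5, 0, 8, 5, 5] sum 32, len 6
add 3: [9, 5, 0, 8, 5, 5, 3] sum 35, len 7
add 2: [9, 5, 0, 8, 5, 5, 3, 2] sum 37, len 8
add 0: [9, 5, 0, 8, 5, 5, 3, 2, 0] sum 37, len 9
add 9: [5, 0, 8, 5, 5, 3, 2, 0, 9] sum 37, len 9
add 2: [0, 8, 5, 5, 3, 2, 0, 9, 2] sum 34, len 9
Longest length seen: 9.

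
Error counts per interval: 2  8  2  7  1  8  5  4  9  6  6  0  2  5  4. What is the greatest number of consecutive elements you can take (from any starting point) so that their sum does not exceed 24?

[2] sum 2 len 1
[2, 8] sum 10 len 2
[2, 8, 2] sum 12 len 3
[2, 8, 2, 7] sum 19 len 4
[2, 8, 2, 7, 1] sum 20 len 5
[2, 7, 1, 8] sum 18 len 4
[2, 7, 1, 8, 5] sum 23 len 5
[1, 8, 5, 4] sum 18 len 4
[5, 4, 9] sum 18 len 3
[5, 4, 9, 6] sum 24 len 4
[9, 6, 6] sum 21 len 3
[9, 6, 6, 0] sum 21 len 4
[9, 6, 6, 0, 2] sum 23 len 5
[6, 6, 0, 2, 5] sum 19 len 5
[6, 6, 0, 2, 5, 4] sum 23 len 6
Longest length seen: 6.

6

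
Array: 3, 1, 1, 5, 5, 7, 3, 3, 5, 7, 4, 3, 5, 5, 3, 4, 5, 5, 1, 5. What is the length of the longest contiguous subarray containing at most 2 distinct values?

[3] 1 distinct, len 1
[3, 1] 2 distinct, len 2
[3, 1, 1] 2 distinct, len 3
[1, 1, 5] 2 distinct, len 3
[1, 1, 5, 5] 2 distinct, len 4
[5, 5, 7] 2 distinct, len 3
[7, 3] 2 distinct, len 2
[7, 3, 3] 2 distinct, len 3
[3, 3, 5] 2 distinct, len 3
[5, 7] 2 distinct, len 2
[7, 4] 2 distinct, len 2
[4, 3] 2 distinct, len 2
[3, 5] 2 distinct, len 2
[3, 5, 5] 2 distinct, len 3
[3, 5, 5, 3] 2 distinct, len 4
[3, 4] 2 distinct, len 2
[4, 5] 2 distinct, len 2
[4, 5, 5] 2 distinct, len 3
[5, 5, 1] 2 distinct, len 3
[5, 5, 1, 5] 2 distinct, len 4
Longest length with ≤2 distinct: 4.

4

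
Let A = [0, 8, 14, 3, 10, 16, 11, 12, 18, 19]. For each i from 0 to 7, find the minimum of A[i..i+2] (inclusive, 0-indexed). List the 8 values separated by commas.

(0, 8, 14) → min 0
(8, 14, 3) → min 3
(14, 3, 10) → min 3
(3, 10, 16) → min 3
(10, 16, 11) → min 10
(16, 11, 12) → min 11
(11, 12, 18) → min 11
(12, 18, 19) → min 12

0, 3, 3, 3, 10, 11, 11, 12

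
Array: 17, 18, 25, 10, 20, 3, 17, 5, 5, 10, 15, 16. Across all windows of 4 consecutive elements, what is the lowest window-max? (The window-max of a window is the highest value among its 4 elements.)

17 18 25 10 → max 25
18 25 10 20 → max 25
25 10 20 3 → max 25
10 20 3 17 → max 20
20 3 17 5 → max 20
3 17 5 5 → max 17
17 5 5 10 → max 17
5 5 10 15 → max 15
5 10 15 16 → max 16
Lowest of these is 15.

15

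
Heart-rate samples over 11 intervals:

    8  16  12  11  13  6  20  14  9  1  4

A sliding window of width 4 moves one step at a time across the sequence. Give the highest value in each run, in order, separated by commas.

16, 16, 13, 20, 20, 20, 20, 14

Sliding a size-4 window across the 11 values:
8 16 12 11 → max 16
16 12 11 13 → max 16
12 11 13 6 → max 13
11 13 6 20 → max 20
13 6 20 14 → max 20
6 20 14 9 → max 20
20 14 9 1 → max 20
14 9 1 4 → max 14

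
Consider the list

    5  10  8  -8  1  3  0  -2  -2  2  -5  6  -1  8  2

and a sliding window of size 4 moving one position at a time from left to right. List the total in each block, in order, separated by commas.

Sliding a size-4 window across the 15 values:
(5, 10, 8, -8) → sum 15
(10, 8, -8, 1) → sum 11
(8, -8, 1, 3) → sum 4
(-8, 1, 3, 0) → sum -4
(1, 3, 0, -2) → sum 2
(3, 0, -2, -2) → sum -1
(0, -2, -2, 2) → sum -2
(-2, -2, 2, -5) → sum -7
(-2, 2, -5, 6) → sum 1
(2, -5, 6, -1) → sum 2
(-5, 6, -1, 8) → sum 8
(6, -1, 8, 2) → sum 15

15, 11, 4, -4, 2, -1, -2, -7, 1, 2, 8, 15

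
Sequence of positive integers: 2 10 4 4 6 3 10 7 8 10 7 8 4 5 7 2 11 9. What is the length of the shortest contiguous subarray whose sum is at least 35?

add 2: running sum 2 < 35
add 10: running sum 12 < 35
add 4: running sum 16 < 35
add 4: running sum 20 < 35
add 6: running sum 26 < 35
add 3: running sum 29 < 35
end 6: [10, 4, 4, 6, 3, 10] sum 37, len 6
end 7: [10, 4, 4, 6, 3, 10, 7] sum 44, len 7
end 8: [4, 6, 3, 10, 7, 8] sum 38, len 6
end 9: [10, 7, 8, 10] sum 35, len 4
end 10: [10, 7, 8, 10, 7] sum 42, len 5
end 11: [7, 8, 10, 7, 8] sum 40, len 5
end 12: [8, 10, 7, 8, 4] sum 37, len 5
end 13: [8, 10, 7, 8, 4, 5] sum 42, len 6
end 14: [10, 7, 8, 4, 5, 7] sum 41, len 6
end 15: [10, 7, 8, 4, 5, 7, 2] sum 43, len 7
end 16: [8, 4, 5, 7, 2, 11] sum 37, len 6
end 17: [4, 5, 7, 2, 11, 9] sum 38, len 6
Shortest qualifying length: 4.

4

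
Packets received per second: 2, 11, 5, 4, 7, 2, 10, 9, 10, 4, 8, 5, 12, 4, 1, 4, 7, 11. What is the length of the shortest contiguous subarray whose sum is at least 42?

Extend right; whenever the sum reaches 42, record the length and shrink from the left:
add 2: running sum 2 < 42
add 11: running sum 13 < 42
add 5: running sum 18 < 42
add 4: running sum 22 < 42
add 7: running sum 29 < 42
add 2: running sum 31 < 42
add 10: running sum 41 < 42
add 9: shortest ending here [11, 5, 4, 7, 2, 10, 9] sum 48, len 7
add 10: shortest ending here [4, 7, 2, 10, 9, 10] sum 42, len 6
add 4: shortest ending here [7, 2, 10, 9, 10, 4] sum 42, len 6
add 8: shortest ending here [2, 10, 9, 10, 4, 8] sum 43, len 6
add 5: shortest ending here [10, 9, 10, 4, 8, 5] sum 46, len 6
add 12: shortest ending here [9, 10, 4, 8, 5, 12] sum 48, len 6
add 4: shortest ending here [10, 4, 8, 5, 12, 4] sum 43, len 6
add 1: shortest ending here [10, 4, 8, 5, 12, 4, 1] sum 44, len 7
add 4: shortest ending here [10, 4, 8, 5, 12, 4, 1, 4] sum 48, len 8
add 7: shortest ending here [4, 8, 5, 12, 4, 1, 4, 7] sum 45, len 8
add 11: shortest ending here [5, 12, 4, 1, 4, 7, 11] sum 44, len 7
Shortest qualifying length: 6.

6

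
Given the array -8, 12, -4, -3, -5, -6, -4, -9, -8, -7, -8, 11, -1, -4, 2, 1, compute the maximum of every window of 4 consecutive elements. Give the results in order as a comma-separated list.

12, 12, -3, -3, -4, -4, -4, -7, 11, 11, 11, 11, 2

Sliding a size-4 window across the 16 values:
(-8, 12, -4, -3) → max 12
(12, -4, -3, -5) → max 12
(-4, -3, -5, -6) → max -3
(-3, -5, -6, -4) → max -3
(-5, -6, -4, -9) → max -4
(-6, -4, -9, -8) → max -4
(-4, -9, -8, -7) → max -4
(-9, -8, -7, -8) → max -7
(-8, -7, -8, 11) → max 11
(-7, -8, 11, -1) → max 11
(-8, 11, -1, -4) → max 11
(11, -1, -4, 2) → max 11
(-1, -4, 2, 1) → max 2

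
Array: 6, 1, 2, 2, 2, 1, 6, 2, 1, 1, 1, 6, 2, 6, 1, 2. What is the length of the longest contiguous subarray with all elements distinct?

add 6: [6] len 1
add 1: [6, 1] len 2
add 2: [6, 1, 2] len 3
add 2 (repeat 2, move left end past it): [2] len 1
add 2 (repeat 2, move left end past it): [2] len 1
add 1: [2, 1] len 2
add 6: [2, 1, 6] len 3
add 2 (repeat 2, move left end past it): [1, 6, 2] len 3
add 1 (repeat 1, move left end past it): [6, 2, 1] len 3
add 1 (repeat 1, move left end past it): [1] len 1
add 1 (repeat 1, move left end past it): [1] len 1
add 6: [1, 6] len 2
add 2: [1, 6, 2] len 3
add 6 (repeat 6, move left end past it): [2, 6] len 2
add 1: [2, 6, 1] len 3
add 2 (repeat 2, move left end past it): [6, 1, 2] len 3
Longest all-distinct length: 3.

3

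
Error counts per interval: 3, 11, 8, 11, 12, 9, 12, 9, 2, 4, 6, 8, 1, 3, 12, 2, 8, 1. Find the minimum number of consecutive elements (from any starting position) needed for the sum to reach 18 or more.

2

add 3: running sum 3 < 18
add 11: running sum 14 < 18
add 8: shortest ending here [11, 8] sum 19, len 2
add 11: shortest ending here [8, 11] sum 19, len 2
add 12: shortest ending here [11, 12] sum 23, len 2
add 9: shortest ending here [12, 9] sum 21, len 2
add 12: shortest ending here [9, 12] sum 21, len 2
add 9: shortest ending here [12, 9] sum 21, len 2
add 2: shortest ending here [12, 9, 2] sum 23, len 3
add 4: shortest ending here [12, 9, 2, 4] sum 27, len 4
add 6: shortest ending here [9, 2, 4, 6] sum 21, len 4
add 8: shortest ending here [4, 6, 8] sum 18, len 3
add 1: shortest ending here [4, 6, 8, 1] sum 19, len 4
add 3: shortest ending here [6, 8, 1, 3] sum 18, len 4
add 12: shortest ending here [8, 1, 3, 12] sum 24, len 4
add 2: shortest ending here [1, 3, 12, 2] sum 18, len 4
add 8: shortest ending here [12, 2, 8] sum 22, len 3
add 1: shortest ending here [12, 2, 8, 1] sum 23, len 4
Shortest qualifying length: 2.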